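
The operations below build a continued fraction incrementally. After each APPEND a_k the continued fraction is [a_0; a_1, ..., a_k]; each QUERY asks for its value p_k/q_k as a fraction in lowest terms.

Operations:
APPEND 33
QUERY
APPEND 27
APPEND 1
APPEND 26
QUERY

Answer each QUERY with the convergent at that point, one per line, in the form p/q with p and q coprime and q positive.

33/1
24942/755

APPEND 33: p_0 = 33·1 + 0 = 33, q_0 = 33·0 + 1 = 1 → 33/1
APPEND 27: p_1 = 27·33 + 1 = 892, q_1 = 27·1 + 0 = 27 → 892/27
APPEND 1: p_2 = 1·892 + 33 = 925, q_2 = 1·27 + 1 = 28 → 925/28
APPEND 26: p_3 = 26·925 + 892 = 24942, q_3 = 26·28 + 27 = 755 → 24942/755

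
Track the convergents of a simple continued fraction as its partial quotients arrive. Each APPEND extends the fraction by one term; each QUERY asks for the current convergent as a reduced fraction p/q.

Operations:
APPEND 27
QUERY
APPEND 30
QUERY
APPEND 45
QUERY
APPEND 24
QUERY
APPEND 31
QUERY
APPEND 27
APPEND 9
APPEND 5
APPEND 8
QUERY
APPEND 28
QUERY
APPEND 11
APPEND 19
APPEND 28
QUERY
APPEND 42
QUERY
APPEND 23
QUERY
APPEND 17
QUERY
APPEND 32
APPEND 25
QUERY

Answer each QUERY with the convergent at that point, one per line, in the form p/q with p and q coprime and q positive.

27/1
811/30
36522/1351
877339/32454
27234031/1007425
278662553623/10308118658
7836552695695/289885074283
46313659071420304/1713207199845867
1946824651654267555/72015774113380346
44823280647119574069/1658076011807593825
763942595652687026728/28259307974842475371
613038601133980297760853/22677157588144012617796

APPEND 27: p_0 = 27·1 + 0 = 27, q_0 = 27·0 + 1 = 1 → 27/1
APPEND 30: p_1 = 30·27 + 1 = 811, q_1 = 30·1 + 0 = 30 → 811/30
APPEND 45: p_2 = 45·811 + 27 = 36522, q_2 = 45·30 + 1 = 1351 → 36522/1351
APPEND 24: p_3 = 24·36522 + 811 = 877339, q_3 = 24·1351 + 30 = 32454 → 877339/32454
APPEND 31: p_4 = 31·877339 + 36522 = 27234031, q_4 = 31·32454 + 1351 = 1007425 → 27234031/1007425
APPEND 27: p_5 = 27·27234031 + 877339 = 736196176, q_5 = 27·1007425 + 32454 = 27232929 → 736196176/27232929
APPEND 9: p_6 = 9·736196176 + 27234031 = 6652999615, q_6 = 9·27232929 + 1007425 = 246103786 → 6652999615/246103786
APPEND 5: p_7 = 5·6652999615 + 736196176 = 34001194251, q_7 = 5·246103786 + 27232929 = 1257751859 → 34001194251/1257751859
APPEND 8: p_8 = 8·34001194251 + 6652999615 = 278662553623, q_8 = 8·1257751859 + 246103786 = 10308118658 → 278662553623/10308118658
APPEND 28: p_9 = 28·278662553623 + 34001194251 = 7836552695695, q_9 = 28·10308118658 + 1257751859 = 289885074283 → 7836552695695/289885074283
APPEND 11: p_10 = 11·7836552695695 + 278662553623 = 86480742206268, q_10 = 11·289885074283 + 10308118658 = 3199043935771 → 86480742206268/3199043935771
APPEND 19: p_11 = 19·86480742206268 + 7836552695695 = 1650970654614787, q_11 = 19·3199043935771 + 289885074283 = 61071719853932 → 1650970654614787/61071719853932
APPEND 28: p_12 = 28·1650970654614787 + 86480742206268 = 46313659071420304, q_12 = 28·61071719853932 + 3199043935771 = 1713207199845867 → 46313659071420304/1713207199845867
APPEND 42: p_13 = 42·46313659071420304 + 1650970654614787 = 1946824651654267555, q_13 = 42·1713207199845867 + 61071719853932 = 72015774113380346 → 1946824651654267555/72015774113380346
APPEND 23: p_14 = 23·1946824651654267555 + 46313659071420304 = 44823280647119574069, q_14 = 23·72015774113380346 + 1713207199845867 = 1658076011807593825 → 44823280647119574069/1658076011807593825
APPEND 17: p_15 = 17·44823280647119574069 + 1946824651654267555 = 763942595652687026728, q_15 = 17·1658076011807593825 + 72015774113380346 = 28259307974842475371 → 763942595652687026728/28259307974842475371
APPEND 32: p_16 = 32·763942595652687026728 + 44823280647119574069 = 24490986341533104429365, q_16 = 32·28259307974842475371 + 1658076011807593825 = 905955931206766805697 → 24490986341533104429365/905955931206766805697
APPEND 25: p_17 = 25·24490986341533104429365 + 763942595652687026728 = 613038601133980297760853, q_17 = 25·905955931206766805697 + 28259307974842475371 = 22677157588144012617796 → 613038601133980297760853/22677157588144012617796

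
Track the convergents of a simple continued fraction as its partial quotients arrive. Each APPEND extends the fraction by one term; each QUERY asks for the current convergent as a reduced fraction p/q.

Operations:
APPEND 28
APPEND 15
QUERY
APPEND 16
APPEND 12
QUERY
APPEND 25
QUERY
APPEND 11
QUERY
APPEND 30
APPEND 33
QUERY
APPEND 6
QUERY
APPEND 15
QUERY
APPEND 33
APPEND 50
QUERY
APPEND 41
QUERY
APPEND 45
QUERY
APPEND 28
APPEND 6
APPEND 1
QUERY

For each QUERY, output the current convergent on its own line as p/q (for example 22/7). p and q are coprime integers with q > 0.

APPEND 28: p_0 = 28·1 + 0 = 28, q_0 = 28·0 + 1 = 1 → 28/1
APPEND 15: p_1 = 15·28 + 1 = 421, q_1 = 15·1 + 0 = 15 → 421/15
APPEND 16: p_2 = 16·421 + 28 = 6764, q_2 = 16·15 + 1 = 241 → 6764/241
APPEND 12: p_3 = 12·6764 + 421 = 81589, q_3 = 12·241 + 15 = 2907 → 81589/2907
APPEND 25: p_4 = 25·81589 + 6764 = 2046489, q_4 = 25·2907 + 241 = 72916 → 2046489/72916
APPEND 11: p_5 = 11·2046489 + 81589 = 22592968, q_5 = 11·72916 + 2907 = 804983 → 22592968/804983
APPEND 30: p_6 = 30·22592968 + 2046489 = 679835529, q_6 = 30·804983 + 72916 = 24222406 → 679835529/24222406
APPEND 33: p_7 = 33·679835529 + 22592968 = 22457165425, q_7 = 33·24222406 + 804983 = 800144381 → 22457165425/800144381
APPEND 6: p_8 = 6·22457165425 + 679835529 = 135422828079, q_8 = 6·800144381 + 24222406 = 4825088692 → 135422828079/4825088692
APPEND 15: p_9 = 15·135422828079 + 22457165425 = 2053799586610, q_9 = 15·4825088692 + 800144381 = 73176474761 → 2053799586610/73176474761
APPEND 33: p_10 = 33·2053799586610 + 135422828079 = 67910809186209, q_10 = 33·73176474761 + 4825088692 = 2419648755805 → 67910809186209/2419648755805
APPEND 50: p_11 = 50·67910809186209 + 2053799586610 = 3397594258897060, q_11 = 50·2419648755805 + 73176474761 = 121055614265011 → 3397594258897060/121055614265011
APPEND 41: p_12 = 41·3397594258897060 + 67910809186209 = 139369275423965669, q_12 = 41·121055614265011 + 2419648755805 = 4965699833621256 → 139369275423965669/4965699833621256
APPEND 45: p_13 = 45·139369275423965669 + 3397594258897060 = 6275014988337352165, q_13 = 45·4965699833621256 + 121055614265011 = 223577548127221531 → 6275014988337352165/223577548127221531
APPEND 28: p_14 = 28·6275014988337352165 + 139369275423965669 = 175839788948869826289, q_14 = 28·223577548127221531 + 4965699833621256 = 6265137047395824124 → 175839788948869826289/6265137047395824124
APPEND 6: p_15 = 6·175839788948869826289 + 6275014988337352165 = 1061313748681556309899, q_15 = 6·6265137047395824124 + 223577548127221531 = 37814399832502166275 → 1061313748681556309899/37814399832502166275
APPEND 1: p_16 = 1·1061313748681556309899 + 175839788948869826289 = 1237153537630426136188, q_16 = 1·37814399832502166275 + 6265137047395824124 = 44079536879897990399 → 1237153537630426136188/44079536879897990399

421/15
81589/2907
2046489/72916
22592968/804983
22457165425/800144381
135422828079/4825088692
2053799586610/73176474761
3397594258897060/121055614265011
139369275423965669/4965699833621256
6275014988337352165/223577548127221531
1237153537630426136188/44079536879897990399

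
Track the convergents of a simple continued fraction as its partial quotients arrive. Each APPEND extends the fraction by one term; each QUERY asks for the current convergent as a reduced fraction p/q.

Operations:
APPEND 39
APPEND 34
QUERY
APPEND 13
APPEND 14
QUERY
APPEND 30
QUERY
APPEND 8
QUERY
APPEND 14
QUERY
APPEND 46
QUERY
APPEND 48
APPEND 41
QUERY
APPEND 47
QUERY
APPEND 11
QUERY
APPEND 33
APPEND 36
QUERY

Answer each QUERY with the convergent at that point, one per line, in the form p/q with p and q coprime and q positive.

APPEND 39: p_0 = 39·1 + 0 = 39, q_0 = 39·0 + 1 = 1 → 39/1
APPEND 34: p_1 = 34·39 + 1 = 1327, q_1 = 34·1 + 0 = 34 → 1327/34
APPEND 13: p_2 = 13·1327 + 39 = 17290, q_2 = 13·34 + 1 = 443 → 17290/443
APPEND 14: p_3 = 14·17290 + 1327 = 243387, q_3 = 14·443 + 34 = 6236 → 243387/6236
APPEND 30: p_4 = 30·243387 + 17290 = 7318900, q_4 = 30·6236 + 443 = 187523 → 7318900/187523
APPEND 8: p_5 = 8·7318900 + 243387 = 58794587, q_5 = 8·187523 + 6236 = 1506420 → 58794587/1506420
APPEND 14: p_6 = 14·58794587 + 7318900 = 830443118, q_6 = 14·1506420 + 187523 = 21277403 → 830443118/21277403
APPEND 46: p_7 = 46·830443118 + 58794587 = 38259178015, q_7 = 46·21277403 + 1506420 = 980266958 → 38259178015/980266958
APPEND 48: p_8 = 48·38259178015 + 830443118 = 1837270987838, q_8 = 48·980266958 + 21277403 = 47074091387 → 1837270987838/47074091387
APPEND 41: p_9 = 41·1837270987838 + 38259178015 = 75366369679373, q_9 = 41·47074091387 + 980266958 = 1931018013825 → 75366369679373/1931018013825
APPEND 47: p_10 = 47·75366369679373 + 1837270987838 = 3544056645918369, q_10 = 47·1931018013825 + 47074091387 = 90804920741162 → 3544056645918369/90804920741162
APPEND 11: p_11 = 11·3544056645918369 + 75366369679373 = 39059989474781432, q_11 = 11·90804920741162 + 1931018013825 = 1000785146166607 → 39059989474781432/1000785146166607
APPEND 33: p_12 = 33·39059989474781432 + 3544056645918369 = 1292523709313705625, q_12 = 33·1000785146166607 + 90804920741162 = 33116714744239193 → 1292523709313705625/33116714744239193
APPEND 36: p_13 = 36·1292523709313705625 + 39059989474781432 = 46569913524768183932, q_13 = 36·33116714744239193 + 1000785146166607 = 1193202515938777555 → 46569913524768183932/1193202515938777555

1327/34
243387/6236
7318900/187523
58794587/1506420
830443118/21277403
38259178015/980266958
75366369679373/1931018013825
3544056645918369/90804920741162
39059989474781432/1000785146166607
46569913524768183932/1193202515938777555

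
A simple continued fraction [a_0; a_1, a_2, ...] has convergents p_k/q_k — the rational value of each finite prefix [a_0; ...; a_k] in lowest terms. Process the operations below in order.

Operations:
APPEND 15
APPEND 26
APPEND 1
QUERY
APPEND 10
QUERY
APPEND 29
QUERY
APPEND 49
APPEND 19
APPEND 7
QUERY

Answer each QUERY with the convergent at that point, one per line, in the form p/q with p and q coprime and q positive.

APPEND 15: p_0 = 15·1 + 0 = 15, q_0 = 15·0 + 1 = 1 → 15/1
APPEND 26: p_1 = 26·15 + 1 = 391, q_1 = 26·1 + 0 = 26 → 391/26
APPEND 1: p_2 = 1·391 + 15 = 406, q_2 = 1·26 + 1 = 27 → 406/27
APPEND 10: p_3 = 10·406 + 391 = 4451, q_3 = 10·27 + 26 = 296 → 4451/296
APPEND 29: p_4 = 29·4451 + 406 = 129485, q_4 = 29·296 + 27 = 8611 → 129485/8611
APPEND 49: p_5 = 49·129485 + 4451 = 6349216, q_5 = 49·8611 + 296 = 422235 → 6349216/422235
APPEND 19: p_6 = 19·6349216 + 129485 = 120764589, q_6 = 19·422235 + 8611 = 8031076 → 120764589/8031076
APPEND 7: p_7 = 7·120764589 + 6349216 = 851701339, q_7 = 7·8031076 + 422235 = 56639767 → 851701339/56639767

406/27
4451/296
129485/8611
851701339/56639767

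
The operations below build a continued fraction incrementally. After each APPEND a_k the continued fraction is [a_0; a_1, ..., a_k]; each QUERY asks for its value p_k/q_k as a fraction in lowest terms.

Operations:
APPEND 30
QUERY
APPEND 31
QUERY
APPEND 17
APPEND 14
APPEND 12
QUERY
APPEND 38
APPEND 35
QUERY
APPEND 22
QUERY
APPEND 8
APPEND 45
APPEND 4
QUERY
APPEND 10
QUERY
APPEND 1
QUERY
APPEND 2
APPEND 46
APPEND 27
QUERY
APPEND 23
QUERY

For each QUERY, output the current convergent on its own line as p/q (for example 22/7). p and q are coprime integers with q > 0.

30/1
931/31
2691005/89604
3589530170/119522729
79072144859/2632912413
115462459296038/3844622437625
1183331166112129/39402084280148
1298793625408167/43246706717773
4734749020128100018/157655764741987513
109074448503750417879/3631917028667352496

APPEND 30: p_0 = 30·1 + 0 = 30, q_0 = 30·0 + 1 = 1 → 30/1
APPEND 31: p_1 = 31·30 + 1 = 931, q_1 = 31·1 + 0 = 31 → 931/31
APPEND 17: p_2 = 17·931 + 30 = 15857, q_2 = 17·31 + 1 = 528 → 15857/528
APPEND 14: p_3 = 14·15857 + 931 = 222929, q_3 = 14·528 + 31 = 7423 → 222929/7423
APPEND 12: p_4 = 12·222929 + 15857 = 2691005, q_4 = 12·7423 + 528 = 89604 → 2691005/89604
APPEND 38: p_5 = 38·2691005 + 222929 = 102481119, q_5 = 38·89604 + 7423 = 3412375 → 102481119/3412375
APPEND 35: p_6 = 35·102481119 + 2691005 = 3589530170, q_6 = 35·3412375 + 89604 = 119522729 → 3589530170/119522729
APPEND 22: p_7 = 22·3589530170 + 102481119 = 79072144859, q_7 = 22·119522729 + 3412375 = 2632912413 → 79072144859/2632912413
APPEND 8: p_8 = 8·79072144859 + 3589530170 = 636166689042, q_8 = 8·2632912413 + 119522729 = 21182822033 → 636166689042/21182822033
APPEND 45: p_9 = 45·636166689042 + 79072144859 = 28706573151749, q_9 = 45·21182822033 + 2632912413 = 955859903898 → 28706573151749/955859903898
APPEND 4: p_10 = 4·28706573151749 + 636166689042 = 115462459296038, q_10 = 4·955859903898 + 21182822033 = 3844622437625 → 115462459296038/3844622437625
APPEND 10: p_11 = 10·115462459296038 + 28706573151749 = 1183331166112129, q_11 = 10·3844622437625 + 955859903898 = 39402084280148 → 1183331166112129/39402084280148
APPEND 1: p_12 = 1·1183331166112129 + 115462459296038 = 1298793625408167, q_12 = 1·39402084280148 + 3844622437625 = 43246706717773 → 1298793625408167/43246706717773
APPEND 2: p_13 = 2·1298793625408167 + 1183331166112129 = 3780918416928463, q_13 = 2·43246706717773 + 39402084280148 = 125895497715694 → 3780918416928463/125895497715694
APPEND 46: p_14 = 46·3780918416928463 + 1298793625408167 = 175221040804117465, q_14 = 46·125895497715694 + 43246706717773 = 5834439601639697 → 175221040804117465/5834439601639697
APPEND 27: p_15 = 27·175221040804117465 + 3780918416928463 = 4734749020128100018, q_15 = 27·5834439601639697 + 125895497715694 = 157655764741987513 → 4734749020128100018/157655764741987513
APPEND 23: p_16 = 23·4734749020128100018 + 175221040804117465 = 109074448503750417879, q_16 = 23·157655764741987513 + 5834439601639697 = 3631917028667352496 → 109074448503750417879/3631917028667352496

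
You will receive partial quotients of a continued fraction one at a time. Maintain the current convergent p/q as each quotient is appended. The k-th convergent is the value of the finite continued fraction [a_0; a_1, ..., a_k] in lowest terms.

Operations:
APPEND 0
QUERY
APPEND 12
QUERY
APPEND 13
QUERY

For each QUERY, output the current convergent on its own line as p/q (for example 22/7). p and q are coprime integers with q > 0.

APPEND 0: p_0 = 0·1 + 0 = 0, q_0 = 0·0 + 1 = 1 → 0/1
APPEND 12: p_1 = 12·0 + 1 = 1, q_1 = 12·1 + 0 = 12 → 1/12
APPEND 13: p_2 = 13·1 + 0 = 13, q_2 = 13·12 + 1 = 157 → 13/157

0/1
1/12
13/157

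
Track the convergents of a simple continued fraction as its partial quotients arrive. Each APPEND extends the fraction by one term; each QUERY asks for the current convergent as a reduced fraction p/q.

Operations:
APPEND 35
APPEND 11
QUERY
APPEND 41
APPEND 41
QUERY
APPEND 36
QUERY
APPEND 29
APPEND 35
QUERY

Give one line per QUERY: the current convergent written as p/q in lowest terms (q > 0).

386/11
650687/18543
23440593/668000
23838416533/679337005

APPEND 35: p_0 = 35·1 + 0 = 35, q_0 = 35·0 + 1 = 1 → 35/1
APPEND 11: p_1 = 11·35 + 1 = 386, q_1 = 11·1 + 0 = 11 → 386/11
APPEND 41: p_2 = 41·386 + 35 = 15861, q_2 = 41·11 + 1 = 452 → 15861/452
APPEND 41: p_3 = 41·15861 + 386 = 650687, q_3 = 41·452 + 11 = 18543 → 650687/18543
APPEND 36: p_4 = 36·650687 + 15861 = 23440593, q_4 = 36·18543 + 452 = 668000 → 23440593/668000
APPEND 29: p_5 = 29·23440593 + 650687 = 680427884, q_5 = 29·668000 + 18543 = 19390543 → 680427884/19390543
APPEND 35: p_6 = 35·680427884 + 23440593 = 23838416533, q_6 = 35·19390543 + 668000 = 679337005 → 23838416533/679337005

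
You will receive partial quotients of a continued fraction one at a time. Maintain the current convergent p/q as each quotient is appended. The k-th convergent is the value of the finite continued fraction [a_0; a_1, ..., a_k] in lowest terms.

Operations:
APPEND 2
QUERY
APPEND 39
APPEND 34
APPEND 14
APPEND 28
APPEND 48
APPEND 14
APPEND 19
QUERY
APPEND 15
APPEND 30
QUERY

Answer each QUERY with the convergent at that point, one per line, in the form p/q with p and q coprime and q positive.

2/1
13597148497/6712580244
6153702864007/3037932863754

APPEND 2: p_0 = 2·1 + 0 = 2, q_0 = 2·0 + 1 = 1 → 2/1
APPEND 39: p_1 = 39·2 + 1 = 79, q_1 = 39·1 + 0 = 39 → 79/39
APPEND 34: p_2 = 34·79 + 2 = 2688, q_2 = 34·39 + 1 = 1327 → 2688/1327
APPEND 14: p_3 = 14·2688 + 79 = 37711, q_3 = 14·1327 + 39 = 18617 → 37711/18617
APPEND 28: p_4 = 28·37711 + 2688 = 1058596, q_4 = 28·18617 + 1327 = 522603 → 1058596/522603
APPEND 48: p_5 = 48·1058596 + 37711 = 50850319, q_5 = 48·522603 + 18617 = 25103561 → 50850319/25103561
APPEND 14: p_6 = 14·50850319 + 1058596 = 712963062, q_6 = 14·25103561 + 522603 = 351972457 → 712963062/351972457
APPEND 19: p_7 = 19·712963062 + 50850319 = 13597148497, q_7 = 19·351972457 + 25103561 = 6712580244 → 13597148497/6712580244
APPEND 15: p_8 = 15·13597148497 + 712963062 = 204670190517, q_8 = 15·6712580244 + 351972457 = 101040676117 → 204670190517/101040676117
APPEND 30: p_9 = 30·204670190517 + 13597148497 = 6153702864007, q_9 = 30·101040676117 + 6712580244 = 3037932863754 → 6153702864007/3037932863754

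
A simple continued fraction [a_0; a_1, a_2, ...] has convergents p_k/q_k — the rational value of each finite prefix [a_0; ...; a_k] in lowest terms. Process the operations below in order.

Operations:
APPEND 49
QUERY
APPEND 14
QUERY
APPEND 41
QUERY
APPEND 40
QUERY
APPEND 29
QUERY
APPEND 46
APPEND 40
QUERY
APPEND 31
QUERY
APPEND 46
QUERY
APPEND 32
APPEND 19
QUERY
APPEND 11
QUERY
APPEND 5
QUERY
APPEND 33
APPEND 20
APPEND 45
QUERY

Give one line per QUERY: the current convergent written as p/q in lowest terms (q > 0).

APPEND 49: p_0 = 49·1 + 0 = 49, q_0 = 49·0 + 1 = 1 → 49/1
APPEND 14: p_1 = 14·49 + 1 = 687, q_1 = 14·1 + 0 = 14 → 687/14
APPEND 41: p_2 = 41·687 + 49 = 28216, q_2 = 41·14 + 1 = 575 → 28216/575
APPEND 40: p_3 = 40·28216 + 687 = 1129327, q_3 = 40·575 + 14 = 23014 → 1129327/23014
APPEND 29: p_4 = 29·1129327 + 28216 = 32778699, q_4 = 29·23014 + 575 = 667981 → 32778699/667981
APPEND 46: p_5 = 46·32778699 + 1129327 = 1508949481, q_5 = 46·667981 + 23014 = 30750140 → 1508949481/30750140
APPEND 40: p_6 = 40·1508949481 + 32778699 = 60390757939, q_6 = 40·30750140 + 667981 = 1230673581 → 60390757939/1230673581
APPEND 31: p_7 = 31·60390757939 + 1508949481 = 1873622445590, q_7 = 31·1230673581 + 30750140 = 38181631151 → 1873622445590/38181631151
APPEND 46: p_8 = 46·1873622445590 + 60390757939 = 86247023255079, q_8 = 46·38181631151 + 1230673581 = 1757585706527 → 86247023255079/1757585706527
APPEND 32: p_9 = 32·86247023255079 + 1873622445590 = 2761778366608118, q_9 = 32·1757585706527 + 38181631151 = 56280924240015 → 2761778366608118/56280924240015
APPEND 19: p_10 = 19·2761778366608118 + 86247023255079 = 52560035988809321, q_10 = 19·56280924240015 + 1757585706527 = 1071095146266812 → 52560035988809321/1071095146266812
APPEND 11: p_11 = 11·52560035988809321 + 2761778366608118 = 580922174243510649, q_11 = 11·1071095146266812 + 56280924240015 = 11838327533174947 → 580922174243510649/11838327533174947
APPEND 5: p_12 = 5·580922174243510649 + 52560035988809321 = 2957170907206362566, q_12 = 5·11838327533174947 + 1071095146266812 = 60262732812141547 → 2957170907206362566/60262732812141547
APPEND 33: p_13 = 33·2957170907206362566 + 580922174243510649 = 98167562112053475327, q_13 = 33·60262732812141547 + 11838327533174947 = 2000508510333845998 → 98167562112053475327/2000508510333845998
APPEND 20: p_14 = 20·98167562112053475327 + 2957170907206362566 = 1966308413148275869106, q_14 = 20·2000508510333845998 + 60262732812141547 = 40070432939489061507 → 1966308413148275869106/40070432939489061507
APPEND 45: p_15 = 45·1966308413148275869106 + 98167562112053475327 = 88582046153784467585097, q_15 = 45·40070432939489061507 + 2000508510333845998 = 1805169990787341613813 → 88582046153784467585097/1805169990787341613813

49/1
687/14
28216/575
1129327/23014
32778699/667981
60390757939/1230673581
1873622445590/38181631151
86247023255079/1757585706527
52560035988809321/1071095146266812
580922174243510649/11838327533174947
2957170907206362566/60262732812141547
88582046153784467585097/1805169990787341613813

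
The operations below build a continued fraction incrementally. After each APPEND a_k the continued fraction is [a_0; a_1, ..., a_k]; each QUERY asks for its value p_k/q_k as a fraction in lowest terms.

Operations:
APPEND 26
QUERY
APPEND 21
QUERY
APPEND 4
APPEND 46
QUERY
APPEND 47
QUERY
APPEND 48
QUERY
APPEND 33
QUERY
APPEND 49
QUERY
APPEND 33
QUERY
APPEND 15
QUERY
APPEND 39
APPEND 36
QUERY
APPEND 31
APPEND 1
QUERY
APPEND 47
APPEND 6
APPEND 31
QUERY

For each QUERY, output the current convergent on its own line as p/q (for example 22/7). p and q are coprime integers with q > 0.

APPEND 26: p_0 = 26·1 + 0 = 26, q_0 = 26·0 + 1 = 1 → 26/1
APPEND 21: p_1 = 21·26 + 1 = 547, q_1 = 21·1 + 0 = 21 → 547/21
APPEND 4: p_2 = 4·547 + 26 = 2214, q_2 = 4·21 + 1 = 85 → 2214/85
APPEND 46: p_3 = 46·2214 + 547 = 102391, q_3 = 46·85 + 21 = 3931 → 102391/3931
APPEND 47: p_4 = 47·102391 + 2214 = 4814591, q_4 = 47·3931 + 85 = 184842 → 4814591/184842
APPEND 48: p_5 = 48·4814591 + 102391 = 231202759, q_5 = 48·184842 + 3931 = 8876347 → 231202759/8876347
APPEND 33: p_6 = 33·231202759 + 4814591 = 7634505638, q_6 = 33·8876347 + 184842 = 293104293 → 7634505638/293104293
APPEND 49: p_7 = 49·7634505638 + 231202759 = 374321979021, q_7 = 49·293104293 + 8876347 = 14370986704 → 374321979021/14370986704
APPEND 33: p_8 = 33·374321979021 + 7634505638 = 12360259813331, q_8 = 33·14370986704 + 293104293 = 474535665525 → 12360259813331/474535665525
APPEND 15: p_9 = 15·12360259813331 + 374321979021 = 185778219178986, q_9 = 15·474535665525 + 14370986704 = 7132405969579 → 185778219178986/7132405969579
APPEND 39: p_10 = 39·185778219178986 + 12360259813331 = 7257710807793785, q_10 = 39·7132405969579 + 474535665525 = 278638368479106 → 7257710807793785/278638368479106
APPEND 36: p_11 = 36·7257710807793785 + 185778219178986 = 261463367299755246, q_11 = 36·278638368479106 + 7132405969579 = 10038113671217395 → 261463367299755246/10038113671217395
APPEND 31: p_12 = 31·261463367299755246 + 7257710807793785 = 8112622097100206411, q_12 = 31·10038113671217395 + 278638368479106 = 311460162176218351 → 8112622097100206411/311460162176218351
APPEND 1: p_13 = 1·8112622097100206411 + 261463367299755246 = 8374085464399961657, q_13 = 1·311460162176218351 + 10038113671217395 = 321498275847435746 → 8374085464399961657/321498275847435746
APPEND 47: p_14 = 47·8374085464399961657 + 8112622097100206411 = 401694638923898404290, q_14 = 47·321498275847435746 + 311460162176218351 = 15421879127005698413 → 401694638923898404290/15421879127005698413
APPEND 6: p_15 = 6·401694638923898404290 + 8374085464399961657 = 2418541919007790387397, q_15 = 6·15421879127005698413 + 321498275847435746 = 92852773037881626224 → 2418541919007790387397/92852773037881626224
APPEND 31: p_16 = 31·2418541919007790387397 + 401694638923898404290 = 75376494128165400413597, q_16 = 31·92852773037881626224 + 15421879127005698413 = 2893857843301336111357 → 75376494128165400413597/2893857843301336111357

26/1
547/21
102391/3931
4814591/184842
231202759/8876347
7634505638/293104293
374321979021/14370986704
12360259813331/474535665525
185778219178986/7132405969579
261463367299755246/10038113671217395
8374085464399961657/321498275847435746
75376494128165400413597/2893857843301336111357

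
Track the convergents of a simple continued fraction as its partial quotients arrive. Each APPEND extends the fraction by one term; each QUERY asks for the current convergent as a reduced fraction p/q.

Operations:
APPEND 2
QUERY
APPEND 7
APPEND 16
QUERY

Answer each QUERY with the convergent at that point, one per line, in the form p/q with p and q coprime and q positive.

2/1
242/113

APPEND 2: p_0 = 2·1 + 0 = 2, q_0 = 2·0 + 1 = 1 → 2/1
APPEND 7: p_1 = 7·2 + 1 = 15, q_1 = 7·1 + 0 = 7 → 15/7
APPEND 16: p_2 = 16·15 + 2 = 242, q_2 = 16·7 + 1 = 113 → 242/113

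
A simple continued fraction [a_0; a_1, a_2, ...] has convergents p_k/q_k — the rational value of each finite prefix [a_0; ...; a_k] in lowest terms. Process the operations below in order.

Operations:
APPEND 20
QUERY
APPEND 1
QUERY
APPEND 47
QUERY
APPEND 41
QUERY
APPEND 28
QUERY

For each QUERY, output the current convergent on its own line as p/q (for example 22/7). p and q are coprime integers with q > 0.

APPEND 20: p_0 = 20·1 + 0 = 20, q_0 = 20·0 + 1 = 1 → 20/1
APPEND 1: p_1 = 1·20 + 1 = 21, q_1 = 1·1 + 0 = 1 → 21/1
APPEND 47: p_2 = 47·21 + 20 = 1007, q_2 = 47·1 + 1 = 48 → 1007/48
APPEND 41: p_3 = 41·1007 + 21 = 41308, q_3 = 41·48 + 1 = 1969 → 41308/1969
APPEND 28: p_4 = 28·41308 + 1007 = 1157631, q_4 = 28·1969 + 48 = 55180 → 1157631/55180

20/1
21/1
1007/48
41308/1969
1157631/55180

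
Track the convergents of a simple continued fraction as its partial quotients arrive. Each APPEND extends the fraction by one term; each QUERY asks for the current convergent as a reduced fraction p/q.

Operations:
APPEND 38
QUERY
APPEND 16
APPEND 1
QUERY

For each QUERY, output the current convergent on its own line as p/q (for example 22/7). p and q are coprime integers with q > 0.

APPEND 38: p_0 = 38·1 + 0 = 38, q_0 = 38·0 + 1 = 1 → 38/1
APPEND 16: p_1 = 16·38 + 1 = 609, q_1 = 16·1 + 0 = 16 → 609/16
APPEND 1: p_2 = 1·609 + 38 = 647, q_2 = 1·16 + 1 = 17 → 647/17

38/1
647/17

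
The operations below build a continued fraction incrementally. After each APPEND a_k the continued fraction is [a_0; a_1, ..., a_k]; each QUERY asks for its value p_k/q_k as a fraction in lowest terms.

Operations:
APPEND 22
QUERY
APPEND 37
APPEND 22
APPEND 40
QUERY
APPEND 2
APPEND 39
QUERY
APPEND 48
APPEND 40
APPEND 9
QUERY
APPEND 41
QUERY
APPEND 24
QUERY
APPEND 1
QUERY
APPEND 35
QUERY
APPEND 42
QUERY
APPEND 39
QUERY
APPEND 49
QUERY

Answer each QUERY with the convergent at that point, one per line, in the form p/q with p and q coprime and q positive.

APPEND 22: p_0 = 22·1 + 0 = 22, q_0 = 22·0 + 1 = 1 → 22/1
APPEND 37: p_1 = 37·22 + 1 = 815, q_1 = 37·1 + 0 = 37 → 815/37
APPEND 22: p_2 = 22·815 + 22 = 17952, q_2 = 22·37 + 1 = 815 → 17952/815
APPEND 40: p_3 = 40·17952 + 815 = 718895, q_3 = 40·815 + 37 = 32637 → 718895/32637
APPEND 2: p_4 = 2·718895 + 17952 = 1455742, q_4 = 2·32637 + 815 = 66089 → 1455742/66089
APPEND 39: p_5 = 39·1455742 + 718895 = 57492833, q_5 = 39·66089 + 32637 = 2610108 → 57492833/2610108
APPEND 48: p_6 = 48·57492833 + 1455742 = 2761111726, q_6 = 48·2610108 + 66089 = 125351273 → 2761111726/125351273
APPEND 40: p_7 = 40·2761111726 + 57492833 = 110501961873, q_7 = 40·125351273 + 2610108 = 5016661028 → 110501961873/5016661028
APPEND 9: p_8 = 9·110501961873 + 2761111726 = 997278768583, q_8 = 9·5016661028 + 125351273 = 45275300525 → 997278768583/45275300525
APPEND 41: p_9 = 41·997278768583 + 110501961873 = 40998931473776, q_9 = 41·45275300525 + 5016661028 = 1861303982553 → 40998931473776/1861303982553
APPEND 24: p_10 = 24·40998931473776 + 997278768583 = 984971634139207, q_10 = 24·1861303982553 + 45275300525 = 44716570881797 → 984971634139207/44716570881797
APPEND 1: p_11 = 1·984971634139207 + 40998931473776 = 1025970565612983, q_11 = 1·44716570881797 + 1861303982553 = 46577874864350 → 1025970565612983/46577874864350
APPEND 35: p_12 = 35·1025970565612983 + 984971634139207 = 36893941430593612, q_12 = 35·46577874864350 + 44716570881797 = 1674942191134047 → 36893941430593612/1674942191134047
APPEND 42: p_13 = 42·36893941430593612 + 1025970565612983 = 1550571510650544687, q_13 = 42·1674942191134047 + 46577874864350 = 70394149902494324 → 1550571510650544687/70394149902494324
APPEND 39: p_14 = 39·1550571510650544687 + 36893941430593612 = 60509182856801836405, q_14 = 39·70394149902494324 + 1674942191134047 = 2747046788388412683 → 60509182856801836405/2747046788388412683
APPEND 49: p_15 = 49·60509182856801836405 + 1550571510650544687 = 2966500531493940528532, q_15 = 49·2747046788388412683 + 70394149902494324 = 134675686780934715791 → 2966500531493940528532/134675686780934715791

22/1
718895/32637
57492833/2610108
997278768583/45275300525
40998931473776/1861303982553
984971634139207/44716570881797
1025970565612983/46577874864350
36893941430593612/1674942191134047
1550571510650544687/70394149902494324
60509182856801836405/2747046788388412683
2966500531493940528532/134675686780934715791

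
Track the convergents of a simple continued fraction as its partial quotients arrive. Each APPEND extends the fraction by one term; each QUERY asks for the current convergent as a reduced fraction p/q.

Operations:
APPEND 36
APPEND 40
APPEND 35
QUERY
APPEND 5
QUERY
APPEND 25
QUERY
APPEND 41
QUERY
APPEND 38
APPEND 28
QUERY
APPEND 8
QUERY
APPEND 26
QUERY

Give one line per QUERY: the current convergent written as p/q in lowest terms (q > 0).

APPEND 36: p_0 = 36·1 + 0 = 36, q_0 = 36·0 + 1 = 1 → 36/1
APPEND 40: p_1 = 40·36 + 1 = 1441, q_1 = 40·1 + 0 = 40 → 1441/40
APPEND 35: p_2 = 35·1441 + 36 = 50471, q_2 = 35·40 + 1 = 1401 → 50471/1401
APPEND 5: p_3 = 5·50471 + 1441 = 253796, q_3 = 5·1401 + 40 = 7045 → 253796/7045
APPEND 25: p_4 = 25·253796 + 50471 = 6395371, q_4 = 25·7045 + 1401 = 177526 → 6395371/177526
APPEND 41: p_5 = 41·6395371 + 253796 = 262464007, q_5 = 41·177526 + 7045 = 7285611 → 262464007/7285611
APPEND 38: p_6 = 38·262464007 + 6395371 = 9980027637, q_6 = 38·7285611 + 177526 = 277030744 → 9980027637/277030744
APPEND 28: p_7 = 28·9980027637 + 262464007 = 279703237843, q_7 = 28·277030744 + 7285611 = 7764146443 → 279703237843/7764146443
APPEND 8: p_8 = 8·279703237843 + 9980027637 = 2247605930381, q_8 = 8·7764146443 + 277030744 = 62390202288 → 2247605930381/62390202288
APPEND 26: p_9 = 26·2247605930381 + 279703237843 = 58717457427749, q_9 = 26·62390202288 + 7764146443 = 1629909405931 → 58717457427749/1629909405931

50471/1401
253796/7045
6395371/177526
262464007/7285611
279703237843/7764146443
2247605930381/62390202288
58717457427749/1629909405931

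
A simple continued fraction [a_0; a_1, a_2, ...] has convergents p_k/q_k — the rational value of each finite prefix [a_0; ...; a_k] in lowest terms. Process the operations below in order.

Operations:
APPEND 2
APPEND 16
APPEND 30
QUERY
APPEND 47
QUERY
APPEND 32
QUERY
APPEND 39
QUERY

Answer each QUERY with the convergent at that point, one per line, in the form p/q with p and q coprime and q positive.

APPEND 2: p_0 = 2·1 + 0 = 2, q_0 = 2·0 + 1 = 1 → 2/1
APPEND 16: p_1 = 16·2 + 1 = 33, q_1 = 16·1 + 0 = 16 → 33/16
APPEND 30: p_2 = 30·33 + 2 = 992, q_2 = 30·16 + 1 = 481 → 992/481
APPEND 47: p_3 = 47·992 + 33 = 46657, q_3 = 47·481 + 16 = 22623 → 46657/22623
APPEND 32: p_4 = 32·46657 + 992 = 1494016, q_4 = 32·22623 + 481 = 724417 → 1494016/724417
APPEND 39: p_5 = 39·1494016 + 46657 = 58313281, q_5 = 39·724417 + 22623 = 28274886 → 58313281/28274886

992/481
46657/22623
1494016/724417
58313281/28274886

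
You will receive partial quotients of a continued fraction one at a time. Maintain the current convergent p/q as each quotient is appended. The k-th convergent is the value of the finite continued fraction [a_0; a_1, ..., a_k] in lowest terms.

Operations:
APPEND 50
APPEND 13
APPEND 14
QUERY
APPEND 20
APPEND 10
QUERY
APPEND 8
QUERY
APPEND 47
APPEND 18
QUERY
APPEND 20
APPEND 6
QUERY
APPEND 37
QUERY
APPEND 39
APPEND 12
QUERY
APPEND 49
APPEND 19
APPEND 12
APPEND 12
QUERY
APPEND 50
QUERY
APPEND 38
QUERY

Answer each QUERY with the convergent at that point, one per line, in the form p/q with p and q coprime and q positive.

APPEND 50: p_0 = 50·1 + 0 = 50, q_0 = 50·0 + 1 = 1 → 50/1
APPEND 13: p_1 = 13·50 + 1 = 651, q_1 = 13·1 + 0 = 13 → 651/13
APPEND 14: p_2 = 14·651 + 50 = 9164, q_2 = 14·13 + 1 = 183 → 9164/183
APPEND 20: p_3 = 20·9164 + 651 = 183931, q_3 = 20·183 + 13 = 3673 → 183931/3673
APPEND 10: p_4 = 10·183931 + 9164 = 1848474, q_4 = 10·3673 + 183 = 36913 → 1848474/36913
APPEND 8: p_5 = 8·1848474 + 183931 = 14971723, q_5 = 8·36913 + 3673 = 298977 → 14971723/298977
APPEND 47: p_6 = 47·14971723 + 1848474 = 705519455, q_6 = 47·298977 + 36913 = 14088832 → 705519455/14088832
APPEND 18: p_7 = 18·705519455 + 14971723 = 12714321913, q_7 = 18·14088832 + 298977 = 253897953 → 12714321913/253897953
APPEND 20: p_8 = 20·12714321913 + 705519455 = 254991957715, q_8 = 20·253897953 + 14088832 = 5092047892 → 254991957715/5092047892
APPEND 6: p_9 = 6·254991957715 + 12714321913 = 1542666068203, q_9 = 6·5092047892 + 253897953 = 30806185305 → 1542666068203/30806185305
APPEND 37: p_10 = 37·1542666068203 + 254991957715 = 57333636481226, q_10 = 37·30806185305 + 5092047892 = 1144920904177 → 57333636481226/1144920904177
APPEND 39: p_11 = 39·57333636481226 + 1542666068203 = 2237554488836017, q_11 = 39·1144920904177 + 30806185305 = 44682721448208 → 2237554488836017/44682721448208
APPEND 12: p_12 = 12·2237554488836017 + 57333636481226 = 26907987502513430, q_12 = 12·44682721448208 + 1144920904177 = 537337578282673 → 26907987502513430/537337578282673
APPEND 49: p_13 = 49·26907987502513430 + 2237554488836017 = 1320728942111994087, q_13 = 49·537337578282673 + 44682721448208 = 26374224057299185 → 1320728942111994087/26374224057299185
APPEND 19: p_14 = 19·1320728942111994087 + 26907987502513430 = 25120757887630401083, q_14 = 19·26374224057299185 + 537337578282673 = 501647594666967188 → 25120757887630401083/501647594666967188
APPEND 12: p_15 = 12·25120757887630401083 + 1320728942111994087 = 302769823593676807083, q_15 = 12·501647594666967188 + 26374224057299185 = 6046145360060905441 → 302769823593676807083/6046145360060905441
APPEND 12: p_16 = 12·302769823593676807083 + 25120757887630401083 = 3658358641011752086079, q_16 = 12·6046145360060905441 + 501647594666967188 = 73055391915397832480 → 3658358641011752086079/73055391915397832480
APPEND 50: p_17 = 50·3658358641011752086079 + 302769823593676807083 = 183220701874181281111033, q_17 = 50·73055391915397832480 + 6046145360060905441 = 3658815741129952529441 → 183220701874181281111033/3658815741129952529441
APPEND 38: p_18 = 38·183220701874181281111033 + 3658358641011752086079 = 6966045029859900434305333, q_18 = 38·3658815741129952529441 + 73055391915397832480 = 139108053554853593951238 → 6966045029859900434305333/139108053554853593951238

9164/183
1848474/36913
14971723/298977
12714321913/253897953
1542666068203/30806185305
57333636481226/1144920904177
26907987502513430/537337578282673
3658358641011752086079/73055391915397832480
183220701874181281111033/3658815741129952529441
6966045029859900434305333/139108053554853593951238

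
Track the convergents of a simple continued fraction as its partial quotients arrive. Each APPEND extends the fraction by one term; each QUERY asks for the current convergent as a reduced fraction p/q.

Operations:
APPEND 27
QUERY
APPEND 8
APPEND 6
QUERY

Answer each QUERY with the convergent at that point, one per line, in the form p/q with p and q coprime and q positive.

27/1
1329/49

APPEND 27: p_0 = 27·1 + 0 = 27, q_0 = 27·0 + 1 = 1 → 27/1
APPEND 8: p_1 = 8·27 + 1 = 217, q_1 = 8·1 + 0 = 8 → 217/8
APPEND 6: p_2 = 6·217 + 27 = 1329, q_2 = 6·8 + 1 = 49 → 1329/49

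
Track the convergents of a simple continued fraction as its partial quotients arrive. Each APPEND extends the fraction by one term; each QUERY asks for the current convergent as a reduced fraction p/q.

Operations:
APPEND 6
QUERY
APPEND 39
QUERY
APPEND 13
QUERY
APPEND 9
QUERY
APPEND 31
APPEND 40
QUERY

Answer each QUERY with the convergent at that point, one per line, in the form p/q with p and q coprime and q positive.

APPEND 6: p_0 = 6·1 + 0 = 6, q_0 = 6·0 + 1 = 1 → 6/1
APPEND 39: p_1 = 39·6 + 1 = 235, q_1 = 39·1 + 0 = 39 → 235/39
APPEND 13: p_2 = 13·235 + 6 = 3061, q_2 = 13·39 + 1 = 508 → 3061/508
APPEND 9: p_3 = 9·3061 + 235 = 27784, q_3 = 9·508 + 39 = 4611 → 27784/4611
APPEND 31: p_4 = 31·27784 + 3061 = 864365, q_4 = 31·4611 + 508 = 143449 → 864365/143449
APPEND 40: p_5 = 40·864365 + 27784 = 34602384, q_5 = 40·143449 + 4611 = 5742571 → 34602384/5742571

6/1
235/39
3061/508
27784/4611
34602384/5742571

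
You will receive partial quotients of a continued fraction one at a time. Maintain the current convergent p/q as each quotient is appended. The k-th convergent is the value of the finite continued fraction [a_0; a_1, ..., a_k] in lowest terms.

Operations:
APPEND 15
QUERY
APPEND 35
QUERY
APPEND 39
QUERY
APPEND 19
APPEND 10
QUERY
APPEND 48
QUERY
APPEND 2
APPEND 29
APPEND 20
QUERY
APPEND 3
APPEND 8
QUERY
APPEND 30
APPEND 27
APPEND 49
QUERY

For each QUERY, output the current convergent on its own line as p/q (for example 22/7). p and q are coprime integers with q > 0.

15/1
526/35
20529/1366
3926299/261256
188852929/12566277
225505341797/15005129150
5727683028781/381120122886
228694836778787441/15217358198516642

APPEND 15: p_0 = 15·1 + 0 = 15, q_0 = 15·0 + 1 = 1 → 15/1
APPEND 35: p_1 = 35·15 + 1 = 526, q_1 = 35·1 + 0 = 35 → 526/35
APPEND 39: p_2 = 39·526 + 15 = 20529, q_2 = 39·35 + 1 = 1366 → 20529/1366
APPEND 19: p_3 = 19·20529 + 526 = 390577, q_3 = 19·1366 + 35 = 25989 → 390577/25989
APPEND 10: p_4 = 10·390577 + 20529 = 3926299, q_4 = 10·25989 + 1366 = 261256 → 3926299/261256
APPEND 48: p_5 = 48·3926299 + 390577 = 188852929, q_5 = 48·261256 + 25989 = 12566277 → 188852929/12566277
APPEND 2: p_6 = 2·188852929 + 3926299 = 381632157, q_6 = 2·12566277 + 261256 = 25393810 → 381632157/25393810
APPEND 29: p_7 = 29·381632157 + 188852929 = 11256185482, q_7 = 29·25393810 + 12566277 = 748986767 → 11256185482/748986767
APPEND 20: p_8 = 20·11256185482 + 381632157 = 225505341797, q_8 = 20·748986767 + 25393810 = 15005129150 → 225505341797/15005129150
APPEND 3: p_9 = 3·225505341797 + 11256185482 = 687772210873, q_9 = 3·15005129150 + 748986767 = 45764374217 → 687772210873/45764374217
APPEND 8: p_10 = 8·687772210873 + 225505341797 = 5727683028781, q_10 = 8·45764374217 + 15005129150 = 381120122886 → 5727683028781/381120122886
APPEND 30: p_11 = 30·5727683028781 + 687772210873 = 172518263074303, q_11 = 30·381120122886 + 45764374217 = 11479368060797 → 172518263074303/11479368060797
APPEND 27: p_12 = 27·172518263074303 + 5727683028781 = 4663720786034962, q_12 = 27·11479368060797 + 381120122886 = 310324057764405 → 4663720786034962/310324057764405
APPEND 49: p_13 = 49·4663720786034962 + 172518263074303 = 228694836778787441, q_13 = 49·310324057764405 + 11479368060797 = 15217358198516642 → 228694836778787441/15217358198516642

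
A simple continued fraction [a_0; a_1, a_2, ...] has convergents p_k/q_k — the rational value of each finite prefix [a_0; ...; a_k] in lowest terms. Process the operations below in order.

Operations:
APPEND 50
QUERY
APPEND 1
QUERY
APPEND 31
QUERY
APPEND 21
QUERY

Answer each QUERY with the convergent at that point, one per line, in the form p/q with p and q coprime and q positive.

APPEND 50: p_0 = 50·1 + 0 = 50, q_0 = 50·0 + 1 = 1 → 50/1
APPEND 1: p_1 = 1·50 + 1 = 51, q_1 = 1·1 + 0 = 1 → 51/1
APPEND 31: p_2 = 31·51 + 50 = 1631, q_2 = 31·1 + 1 = 32 → 1631/32
APPEND 21: p_3 = 21·1631 + 51 = 34302, q_3 = 21·32 + 1 = 673 → 34302/673

50/1
51/1
1631/32
34302/673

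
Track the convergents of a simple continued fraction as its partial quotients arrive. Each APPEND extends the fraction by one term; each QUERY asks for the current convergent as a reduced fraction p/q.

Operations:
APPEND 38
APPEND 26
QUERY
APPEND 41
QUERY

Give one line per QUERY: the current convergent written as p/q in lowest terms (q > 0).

989/26
40587/1067

APPEND 38: p_0 = 38·1 + 0 = 38, q_0 = 38·0 + 1 = 1 → 38/1
APPEND 26: p_1 = 26·38 + 1 = 989, q_1 = 26·1 + 0 = 26 → 989/26
APPEND 41: p_2 = 41·989 + 38 = 40587, q_2 = 41·26 + 1 = 1067 → 40587/1067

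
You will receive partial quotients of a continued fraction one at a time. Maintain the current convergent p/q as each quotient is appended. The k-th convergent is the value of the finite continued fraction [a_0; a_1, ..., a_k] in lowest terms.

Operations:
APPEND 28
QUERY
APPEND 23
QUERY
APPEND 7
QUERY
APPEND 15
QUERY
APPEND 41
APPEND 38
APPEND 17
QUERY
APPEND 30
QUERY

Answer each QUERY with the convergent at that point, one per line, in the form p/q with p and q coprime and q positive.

APPEND 28: p_0 = 28·1 + 0 = 28, q_0 = 28·0 + 1 = 1 → 28/1
APPEND 23: p_1 = 23·28 + 1 = 645, q_1 = 23·1 + 0 = 23 → 645/23
APPEND 7: p_2 = 7·645 + 28 = 4543, q_2 = 7·23 + 1 = 162 → 4543/162
APPEND 15: p_3 = 15·4543 + 645 = 68790, q_3 = 15·162 + 23 = 2453 → 68790/2453
APPEND 41: p_4 = 41·68790 + 4543 = 2824933, q_4 = 41·2453 + 162 = 100735 → 2824933/100735
APPEND 38: p_5 = 38·2824933 + 68790 = 107416244, q_5 = 38·100735 + 2453 = 3830383 → 107416244/3830383
APPEND 17: p_6 = 17·107416244 + 2824933 = 1828901081, q_6 = 17·3830383 + 100735 = 65217246 → 1828901081/65217246
APPEND 30: p_7 = 30·1828901081 + 107416244 = 54974448674, q_7 = 30·65217246 + 3830383 = 1960347763 → 54974448674/1960347763

28/1
645/23
4543/162
68790/2453
1828901081/65217246
54974448674/1960347763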